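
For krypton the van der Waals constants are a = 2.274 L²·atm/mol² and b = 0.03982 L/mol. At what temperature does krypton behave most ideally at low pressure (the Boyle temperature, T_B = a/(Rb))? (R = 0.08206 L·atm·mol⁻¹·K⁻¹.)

T_B ≈ 695.9 K

For a van der Waals gas the second virial coefficient B₂ = b − a/(RT) vanishes at T_B = a/(Rb).
T_B = 2.274/(0.08206×0.03982) = 2.274/0.0032676 = 695.9 K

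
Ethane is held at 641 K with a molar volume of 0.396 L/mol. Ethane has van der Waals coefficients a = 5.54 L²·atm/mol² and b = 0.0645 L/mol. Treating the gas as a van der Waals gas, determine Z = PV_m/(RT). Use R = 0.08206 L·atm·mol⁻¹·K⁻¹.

Z ≈ 0.9286

P = RT/(V_m − b) − a/V_m² = (0.08206)(641)/(0.396 − 0.0645) − 5.54/(0.396)²
  = 52.600/0.33150 − 35.328 = 158.67 − 35.328 = 123.34 atm
Z = PV_m/(RT) = (123.34)(0.396)/((0.08206)(641)) = 48.843/52.600 = 0.9286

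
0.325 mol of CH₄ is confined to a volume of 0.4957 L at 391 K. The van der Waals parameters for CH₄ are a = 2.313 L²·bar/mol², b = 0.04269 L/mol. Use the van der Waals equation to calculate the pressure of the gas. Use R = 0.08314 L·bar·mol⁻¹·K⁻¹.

P = nRT/(V − nb) − a n²/V²
nRT/(V − nb) = (0.325)(0.08314)(391)/(0.4957 − 0.325×0.04269) = 10.565/0.48183 = 21.927 bar
a n²/V² = (2.313)(0.325)²/(0.4957)² = 0.99427 bar
P = 21.927 − 0.99427 = 20.93 bar

P ≈ 20.93 bar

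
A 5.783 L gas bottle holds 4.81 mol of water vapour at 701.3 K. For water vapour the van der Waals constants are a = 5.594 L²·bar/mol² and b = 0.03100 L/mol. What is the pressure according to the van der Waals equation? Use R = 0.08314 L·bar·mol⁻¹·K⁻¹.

P = nRT/(V − nb) − a n²/V²
nRT/(V − nb) = (4.81)(0.08314)(701.3)/(5.783 − 4.81×0.03100) = 280.45/5.6339 = 49.779 bar
a n²/V² = (5.594)(4.81)²/(5.783)² = 3.8700 bar
P = 49.779 − 3.8700 = 45.91 bar

P ≈ 45.91 bar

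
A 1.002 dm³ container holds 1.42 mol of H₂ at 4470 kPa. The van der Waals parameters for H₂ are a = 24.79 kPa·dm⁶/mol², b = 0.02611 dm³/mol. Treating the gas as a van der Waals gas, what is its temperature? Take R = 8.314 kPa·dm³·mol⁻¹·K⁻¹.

T = (P + a n²/V²)(V − nb)/(nR)
P + a n²/V² = 4470 + (24.79)(1.42)²/(1.002)² = 4519.8 kPa
V − nb = 1.002 − (1.42)(0.02611) = 0.96492 dm³
T = (4519.8)(0.96492)/((1.42)(8.314)) = 369.4 K

T ≈ 369.4 K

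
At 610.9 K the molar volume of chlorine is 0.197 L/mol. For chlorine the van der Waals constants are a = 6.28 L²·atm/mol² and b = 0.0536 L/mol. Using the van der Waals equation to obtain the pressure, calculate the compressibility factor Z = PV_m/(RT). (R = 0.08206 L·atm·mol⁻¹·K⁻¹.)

P = RT/(V_m − b) − a/V_m² = (0.08206)(610.9)/(0.197 − 0.0536) − 6.28/(0.197)²
  = 50.130/0.14340 − 161.82 = 349.58 − 161.82 = 187.76 atm
Z = PV_m/(RT) = (187.76)(0.197)/((0.08206)(610.9)) = 36.989/50.130 = 0.7379

Z ≈ 0.7379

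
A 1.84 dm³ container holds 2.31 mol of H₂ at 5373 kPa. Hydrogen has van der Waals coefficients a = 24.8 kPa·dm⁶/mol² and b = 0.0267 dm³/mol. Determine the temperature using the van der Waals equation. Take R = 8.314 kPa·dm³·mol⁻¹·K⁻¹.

T = (P + a n²/V²)(V − nb)/(nR)
P + a n²/V² = 5373 + (24.8)(2.31)²/(1.84)² = 5412.1 kPa
V − nb = 1.84 − (2.31)(0.0267) = 1.7783 dm³
T = (5412.1)(1.7783)/((2.31)(8.314)) = 501.1 K

T ≈ 501.1 K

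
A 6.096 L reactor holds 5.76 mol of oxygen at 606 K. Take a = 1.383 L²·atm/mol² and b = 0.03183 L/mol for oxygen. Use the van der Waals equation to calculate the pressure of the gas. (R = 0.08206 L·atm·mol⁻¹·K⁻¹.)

P ≈ 47.21 atm

P = nRT/(V − nb) − a n²/V²
nRT/(V − nb) = (5.76)(0.08206)(606)/(6.096 − 5.76×0.03183) = 286.44/5.9127 = 48.445 atm
a n²/V² = (1.383)(5.76)²/(6.096)² = 1.2347 atm
P = 48.445 − 1.2347 = 47.21 atm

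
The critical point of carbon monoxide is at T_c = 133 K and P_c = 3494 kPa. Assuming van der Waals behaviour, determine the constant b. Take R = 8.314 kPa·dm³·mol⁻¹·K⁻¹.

From T_c = 8a/(27Rb) and P_c = a/(27b²): b = R T_c/(8 P_c).
b = (8.314)(133)/(8×3494) = 1105.8/27952 = 0.03956 dm³/mol

b ≈ 0.03956 dm³/mol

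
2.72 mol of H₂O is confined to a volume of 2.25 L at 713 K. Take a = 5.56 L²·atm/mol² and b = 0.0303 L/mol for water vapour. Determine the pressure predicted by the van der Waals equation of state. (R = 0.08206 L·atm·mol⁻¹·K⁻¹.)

P = nRT/(V − nb) − a n²/V²
nRT/(V − nb) = (2.72)(0.08206)(713)/(2.25 − 2.72×0.0303) = 159.14/2.1676 = 73.418 atm
a n²/V² = (5.56)(2.72)²/(2.25)² = 8.1255 atm
P = 73.418 − 8.1255 = 65.29 atm

P ≈ 65.29 atm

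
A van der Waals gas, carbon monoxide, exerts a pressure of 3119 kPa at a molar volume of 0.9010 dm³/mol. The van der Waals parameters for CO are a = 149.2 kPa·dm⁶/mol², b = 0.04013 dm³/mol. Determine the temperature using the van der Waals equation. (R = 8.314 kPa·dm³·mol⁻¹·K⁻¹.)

T ≈ 342.0 K

T = (P + a/V_m²)(V_m − b)/R
P + a/V_m² = 3119 + 149.2/(0.9010)² = 3302.8 kPa
V_m − b = 0.9010 − 0.04013 = 0.86087 dm³/mol
T = (3302.8)(0.86087)/8.314 = 342.0 K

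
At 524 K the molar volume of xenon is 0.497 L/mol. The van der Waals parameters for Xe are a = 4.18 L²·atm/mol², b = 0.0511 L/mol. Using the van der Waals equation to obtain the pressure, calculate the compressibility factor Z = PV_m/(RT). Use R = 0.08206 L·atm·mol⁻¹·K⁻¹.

Z ≈ 0.9190

P = RT/(V_m − b) − a/V_m² = (0.08206)(524)/(0.497 − 0.0511) − 4.18/(0.497)²
  = 42.999/0.44590 − 16.922 = 96.432 − 16.922 = 79.510 atm
Z = PV_m/(RT) = (79.510)(0.497)/((0.08206)(524)) = 39.516/42.999 = 0.9190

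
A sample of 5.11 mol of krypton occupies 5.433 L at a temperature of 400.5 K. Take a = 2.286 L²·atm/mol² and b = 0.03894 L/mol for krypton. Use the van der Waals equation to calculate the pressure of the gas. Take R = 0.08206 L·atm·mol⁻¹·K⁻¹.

P ≈ 30.06 atm

P = nRT/(V − nb) − a n²/V²
nRT/(V − nb) = (5.11)(0.08206)(400.5)/(5.433 − 5.11×0.03894) = 167.94/5.2340 = 32.086 atm
a n²/V² = (2.286)(5.11)²/(5.433)² = 2.0223 atm
P = 32.086 − 2.0223 = 30.06 atm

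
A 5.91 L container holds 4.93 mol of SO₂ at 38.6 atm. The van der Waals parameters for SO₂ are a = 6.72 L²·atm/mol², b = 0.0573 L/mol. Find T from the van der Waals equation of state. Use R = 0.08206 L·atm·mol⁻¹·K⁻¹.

T = (P + a n²/V²)(V − nb)/(nR)
P + a n²/V² = 38.6 + (6.72)(4.93)²/(5.91)² = 43.276 atm
V − nb = 5.91 − (4.93)(0.0573) = 5.6275 L
T = (43.276)(5.6275)/((4.93)(0.08206)) = 602.0 K

T ≈ 602.0 K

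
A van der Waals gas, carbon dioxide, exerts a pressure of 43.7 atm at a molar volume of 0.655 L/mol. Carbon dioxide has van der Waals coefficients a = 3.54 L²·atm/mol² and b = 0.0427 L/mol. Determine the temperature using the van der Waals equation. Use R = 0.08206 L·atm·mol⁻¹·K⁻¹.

T ≈ 387.6 K

T = (P + a/V_m²)(V_m − b)/R
P + a/V_m² = 43.7 + 3.54/(0.655)² = 51.951 atm
V_m − b = 0.655 − 0.0427 = 0.61230 L/mol
T = (51.951)(0.61230)/0.08206 = 387.6 K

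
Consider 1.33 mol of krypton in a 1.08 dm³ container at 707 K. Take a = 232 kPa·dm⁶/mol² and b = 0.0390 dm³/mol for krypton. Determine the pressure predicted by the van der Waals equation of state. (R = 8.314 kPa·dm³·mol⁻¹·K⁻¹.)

P ≈ 7252 kPa

P = nRT/(V − nb) − a n²/V²
nRT/(V − nb) = (1.33)(8.314)(707)/(1.08 − 1.33×0.0390) = 7817.7/1.0281 = 7604.0 kPa
a n²/V² = (232)(1.33)²/(1.08)² = 351.84 kPa
P = 7604.0 − 351.84 = 7252 kPa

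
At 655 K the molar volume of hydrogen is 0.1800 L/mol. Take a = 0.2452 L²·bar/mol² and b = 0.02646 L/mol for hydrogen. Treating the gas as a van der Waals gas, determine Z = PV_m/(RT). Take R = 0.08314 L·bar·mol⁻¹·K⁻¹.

P = RT/(V_m − b) − a/V_m² = (0.08314)(655)/(0.1800 − 0.02646) − 0.2452/(0.1800)²
  = 54.457/0.15354 − 7.5679 = 354.68 − 7.5679 = 347.11 bar
Z = PV_m/(RT) = (347.11)(0.1800)/((0.08314)(655)) = 62.480/54.457 = 1.147

Z ≈ 1.147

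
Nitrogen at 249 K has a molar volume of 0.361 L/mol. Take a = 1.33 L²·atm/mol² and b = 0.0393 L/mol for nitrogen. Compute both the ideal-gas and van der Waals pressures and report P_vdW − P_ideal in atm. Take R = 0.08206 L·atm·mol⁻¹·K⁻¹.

ΔP ≈ -3.291 atm

Ideal: P_ideal = RT/V_m = (0.08206)(249)/0.361 = 56.6009 atm
vdW: P = RT/(V_m − b) − a/V_m² = 20.4329/0.321700 − 1.33/0.130321 = 63.5154 − 10.2056 = 53.3098 atm
ΔP = 53.3098 − 56.6009 = -3.291 atm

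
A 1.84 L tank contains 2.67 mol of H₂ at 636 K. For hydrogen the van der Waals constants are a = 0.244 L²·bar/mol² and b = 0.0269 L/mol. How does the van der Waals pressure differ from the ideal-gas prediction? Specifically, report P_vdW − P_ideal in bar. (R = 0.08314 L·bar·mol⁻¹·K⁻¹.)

ΔP ≈ 2.603 bar

Ideal: P_ideal = nRT/V = (2.67)(0.08314)(636)/1.84 = 76.7292 bar
vdW: P = nRT/(V − nb) − a n²/V² = 141.182/1.76818 − 1.73945/3.38560 = 79.8459 − 0.513779 = 79.3321 bar
ΔP = 79.3321 − 76.7292 = 2.603 bar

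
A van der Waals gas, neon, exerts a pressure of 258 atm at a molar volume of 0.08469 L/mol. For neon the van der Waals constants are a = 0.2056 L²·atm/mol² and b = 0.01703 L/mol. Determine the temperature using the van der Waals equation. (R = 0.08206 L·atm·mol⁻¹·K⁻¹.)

T ≈ 236.4 K

T = (P + a/V_m²)(V_m − b)/R
P + a/V_m² = 258 + 0.2056/(0.08469)² = 286.67 atm
V_m − b = 0.08469 − 0.01703 = 0.067660 L/mol
T = (286.67)(0.067660)/0.08206 = 236.4 K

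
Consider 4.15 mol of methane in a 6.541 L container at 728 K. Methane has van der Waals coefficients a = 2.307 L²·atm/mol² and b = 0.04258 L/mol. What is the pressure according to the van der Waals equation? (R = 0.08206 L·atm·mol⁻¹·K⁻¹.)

P = nRT/(V − nb) − a n²/V²
nRT/(V − nb) = (4.15)(0.08206)(728)/(6.541 − 4.15×0.04258) = 247.92/6.3643 = 38.955 atm
a n²/V² = (2.307)(4.15)²/(6.541)² = 0.92866 atm
P = 38.955 − 0.92866 = 38.03 atm

P ≈ 38.03 atm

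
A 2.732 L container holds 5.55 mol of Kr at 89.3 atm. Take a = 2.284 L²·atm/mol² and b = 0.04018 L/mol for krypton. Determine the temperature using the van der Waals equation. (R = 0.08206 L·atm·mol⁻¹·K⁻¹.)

T ≈ 543.9 K

T = (P + a n²/V²)(V − nb)/(nR)
P + a n²/V² = 89.3 + (2.284)(5.55)²/(2.732)² = 98.726 atm
V − nb = 2.732 − (5.55)(0.04018) = 2.5090 L
T = (98.726)(2.5090)/((5.55)(0.08206)) = 543.9 K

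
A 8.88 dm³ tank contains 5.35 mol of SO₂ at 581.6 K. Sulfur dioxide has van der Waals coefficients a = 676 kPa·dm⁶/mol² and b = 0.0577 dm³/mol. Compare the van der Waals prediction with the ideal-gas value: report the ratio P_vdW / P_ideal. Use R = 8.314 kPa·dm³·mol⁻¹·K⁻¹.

Ideal: P_ideal = nRT/V = (5.35)(8.314)(581.6)/8.88 = 2913.23 kPa
vdW: P = nRT/(V − nb) − a n²/V² = 25869.5/8.57131 − 19348.8/78.8544 = 3018.15 − 245.374 = 2772.78 kPa
Ratio = 2772.78/2913.23 = 0.9518

P_vdW / P_ideal ≈ 0.9518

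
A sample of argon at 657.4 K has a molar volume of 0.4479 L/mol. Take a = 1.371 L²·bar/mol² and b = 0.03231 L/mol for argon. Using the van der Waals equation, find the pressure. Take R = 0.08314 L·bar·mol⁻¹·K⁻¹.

P = RT/(V_m − b) − a/V_m²
RT/(V_m − b) = (0.08314)(657.4)/(0.4479 − 0.03231) = 54.656/0.41559 = 131.51 bar
a/V_m² = 1.371/(0.4479)² = 6.8340 bar
P = 131.51 − 6.8340 = 124.7 bar

P ≈ 124.7 bar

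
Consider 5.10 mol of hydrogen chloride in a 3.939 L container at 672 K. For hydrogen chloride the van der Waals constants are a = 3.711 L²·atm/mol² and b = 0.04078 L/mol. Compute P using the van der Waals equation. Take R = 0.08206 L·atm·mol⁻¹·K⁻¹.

P = nRT/(V − nb) − a n²/V²
nRT/(V − nb) = (5.10)(0.08206)(672)/(3.939 − 5.10×0.04078) = 281.24/3.7310 = 75.379 atm
a n²/V² = (3.711)(5.10)²/(3.939)² = 6.2210 atm
P = 75.379 − 6.2210 = 69.16 atm

P ≈ 69.16 atm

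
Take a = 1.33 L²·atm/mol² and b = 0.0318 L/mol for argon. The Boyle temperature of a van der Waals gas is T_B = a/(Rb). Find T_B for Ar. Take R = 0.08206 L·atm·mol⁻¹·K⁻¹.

For a van der Waals gas the second virial coefficient B₂ = b − a/(RT) vanishes at T_B = a/(Rb).
T_B = 1.33/(0.08206×0.0318) = 1.33/0.0026095 = 509.7 K

T_B ≈ 509.7 K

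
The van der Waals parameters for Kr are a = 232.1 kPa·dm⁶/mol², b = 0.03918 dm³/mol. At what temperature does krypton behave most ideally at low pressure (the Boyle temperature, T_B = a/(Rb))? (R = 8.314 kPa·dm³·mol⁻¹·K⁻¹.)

For a van der Waals gas the second virial coefficient B₂ = b − a/(RT) vanishes at T_B = a/(Rb).
T_B = 232.1/(8.314×0.03918) = 232.1/0.32574 = 712.5 K

T_B ≈ 712.5 K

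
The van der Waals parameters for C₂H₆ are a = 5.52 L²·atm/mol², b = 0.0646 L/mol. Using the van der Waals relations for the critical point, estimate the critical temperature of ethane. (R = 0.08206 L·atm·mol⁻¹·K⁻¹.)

For a van der Waals gas, T_c = 8a/(27Rb).
T_c = 8×5.52/(27×0.08206×0.0646) = 44.160/0.14313 = 308.5 K

T_c ≈ 308.5 K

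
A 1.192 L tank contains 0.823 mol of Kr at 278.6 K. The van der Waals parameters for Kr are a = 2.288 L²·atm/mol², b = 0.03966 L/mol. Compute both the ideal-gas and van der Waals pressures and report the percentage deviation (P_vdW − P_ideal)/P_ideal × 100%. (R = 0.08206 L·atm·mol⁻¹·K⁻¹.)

-4.09 %

Ideal: P_ideal = nRT/V = (0.823)(0.08206)(278.6)/1.192 = 15.7847 atm
vdW: P = nRT/(V − nb) − a n²/V² = 18.8154/1.15936 − 1.54973/1.42086 = 16.2291 − 1.09070 = 15.1384 atm
% deviation = (15.1384 − 15.7847)/15.7847 × 100% = -4.09%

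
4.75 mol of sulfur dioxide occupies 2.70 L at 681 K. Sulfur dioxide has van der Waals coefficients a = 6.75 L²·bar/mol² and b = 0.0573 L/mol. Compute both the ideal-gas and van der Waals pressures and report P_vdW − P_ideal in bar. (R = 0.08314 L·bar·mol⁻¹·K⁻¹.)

Ideal: P_ideal = nRT/V = (4.75)(0.08314)(681)/2.70 = 99.6063 bar
vdW: P = nRT/(V − nb) − a n²/V² = 268.937/2.42783 − 152.297/7.29000 = 110.773 − 20.8912 = 89.882 bar
ΔP = 89.882 − 99.6063 = -9.72 bar

ΔP ≈ -9.72 bar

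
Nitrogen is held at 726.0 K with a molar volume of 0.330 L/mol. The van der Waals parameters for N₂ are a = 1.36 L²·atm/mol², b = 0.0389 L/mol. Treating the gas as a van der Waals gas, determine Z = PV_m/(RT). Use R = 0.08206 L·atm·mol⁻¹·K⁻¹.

P = RT/(V_m − b) − a/V_m² = (0.08206)(726.0)/(0.330 − 0.0389) − 1.36/(0.330)²
  = 59.576/0.29110 − 12.489 = 204.66 − 12.489 = 192.17 atm
Z = PV_m/(RT) = (192.17)(0.330)/((0.08206)(726.0)) = 63.416/59.576 = 1.064

Z ≈ 1.064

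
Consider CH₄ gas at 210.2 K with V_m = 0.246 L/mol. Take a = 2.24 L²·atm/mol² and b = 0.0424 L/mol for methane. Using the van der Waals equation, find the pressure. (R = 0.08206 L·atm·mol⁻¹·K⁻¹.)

P ≈ 47.71 atm

P = RT/(V_m − b) − a/V_m²
RT/(V_m − b) = (0.08206)(210.2)/(0.246 − 0.0424) = 17.249/0.20360 = 84.720 atm
a/V_m² = 2.24/(0.246)² = 37.015 atm
P = 84.720 − 37.015 = 47.71 atm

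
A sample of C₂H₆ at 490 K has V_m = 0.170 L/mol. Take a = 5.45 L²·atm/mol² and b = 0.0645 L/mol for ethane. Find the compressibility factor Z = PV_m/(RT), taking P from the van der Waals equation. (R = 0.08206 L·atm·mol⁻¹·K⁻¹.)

Z ≈ 0.8141

P = RT/(V_m − b) − a/V_m² = (0.08206)(490)/(0.170 − 0.0645) − 5.45/(0.170)²
  = 40.209/0.10550 − 188.58 = 381.13 − 188.58 = 192.55 atm
Z = PV_m/(RT) = (192.55)(0.170)/((0.08206)(490)) = 32.734/40.209 = 0.8141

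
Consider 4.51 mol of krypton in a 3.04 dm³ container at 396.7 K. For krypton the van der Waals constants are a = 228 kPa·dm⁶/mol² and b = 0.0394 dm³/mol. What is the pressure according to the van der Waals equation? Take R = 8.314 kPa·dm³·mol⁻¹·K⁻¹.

P ≈ 4695 kPa

P = nRT/(V − nb) − a n²/V²
nRT/(V − nb) = (4.51)(8.314)(396.7)/(3.04 − 4.51×0.0394) = 14875/2.8623 = 5196.9 kPa
a n²/V² = (228)(4.51)²/(3.04)² = 501.81 kPa
P = 5196.9 − 501.81 = 4695 kPa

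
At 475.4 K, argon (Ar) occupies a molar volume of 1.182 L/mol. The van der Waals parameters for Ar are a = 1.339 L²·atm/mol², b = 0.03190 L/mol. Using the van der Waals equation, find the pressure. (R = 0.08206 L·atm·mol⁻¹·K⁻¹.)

P ≈ 32.96 atm

P = RT/(V_m − b) − a/V_m²
RT/(V_m − b) = (0.08206)(475.4)/(1.182 − 0.03190) = 39.011/1.1501 = 33.920 atm
a/V_m² = 1.339/(1.182)² = 0.95840 atm
P = 33.920 − 0.95840 = 32.96 atm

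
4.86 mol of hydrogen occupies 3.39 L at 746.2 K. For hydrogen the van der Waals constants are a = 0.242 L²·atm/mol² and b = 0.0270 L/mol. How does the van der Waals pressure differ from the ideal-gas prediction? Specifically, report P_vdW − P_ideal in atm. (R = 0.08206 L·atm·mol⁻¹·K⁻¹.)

Ideal: P_ideal = nRT/V = (4.86)(0.08206)(746.2)/3.39 = 87.7856 atm
vdW: P = nRT/(V − nb) − a n²/V² = 297.593/3.25878 − 5.71594/11.4921 = 91.3204 − 0.497380 = 90.8230 atm
ΔP = 90.8230 − 87.7856 = 3.037 atm

ΔP ≈ 3.037 atm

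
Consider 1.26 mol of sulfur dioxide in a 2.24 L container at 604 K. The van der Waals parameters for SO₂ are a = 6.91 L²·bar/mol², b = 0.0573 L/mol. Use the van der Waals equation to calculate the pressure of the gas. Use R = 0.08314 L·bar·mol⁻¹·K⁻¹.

P ≈ 27.00 bar

P = nRT/(V − nb) − a n²/V²
nRT/(V − nb) = (1.26)(0.08314)(604)/(2.24 − 1.26×0.0573) = 63.273/2.1678 = 29.188 bar
a n²/V² = (6.91)(1.26)²/(2.24)² = 2.1864 bar
P = 29.188 − 2.1864 = 27.00 bar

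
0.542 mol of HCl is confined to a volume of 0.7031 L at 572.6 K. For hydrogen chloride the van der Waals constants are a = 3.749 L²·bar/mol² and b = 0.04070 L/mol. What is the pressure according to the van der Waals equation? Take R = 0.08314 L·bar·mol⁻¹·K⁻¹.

P ≈ 35.66 bar

P = nRT/(V − nb) − a n²/V²
nRT/(V − nb) = (0.542)(0.08314)(572.6)/(0.7031 − 0.542×0.04070) = 25.802/0.68104 = 37.886 bar
a n²/V² = (3.749)(0.542)²/(0.7031)² = 2.2278 bar
P = 37.886 − 2.2278 = 35.66 bar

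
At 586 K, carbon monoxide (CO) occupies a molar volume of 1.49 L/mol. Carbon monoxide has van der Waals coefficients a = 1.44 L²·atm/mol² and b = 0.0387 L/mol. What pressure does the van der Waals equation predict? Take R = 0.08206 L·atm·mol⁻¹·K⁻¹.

P ≈ 32.49 atm

P = RT/(V_m − b) − a/V_m²
RT/(V_m − b) = (0.08206)(586)/(1.49 − 0.0387) = 48.087/1.4513 = 33.134 atm
a/V_m² = 1.44/(1.49)² = 0.64862 atm
P = 33.134 − 0.64862 = 32.49 atm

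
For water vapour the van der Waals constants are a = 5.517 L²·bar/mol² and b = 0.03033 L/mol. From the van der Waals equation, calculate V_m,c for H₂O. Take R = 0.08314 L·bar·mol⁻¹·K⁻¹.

V_m,c ≈ 0.09099 L/mol

For a van der Waals gas, V_m,c = 3b.
V_m,c = 3×0.03033 = 0.09099 L/mol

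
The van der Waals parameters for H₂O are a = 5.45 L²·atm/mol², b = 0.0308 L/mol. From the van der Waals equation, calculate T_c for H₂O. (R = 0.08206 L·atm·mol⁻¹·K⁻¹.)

For a van der Waals gas, T_c = 8a/(27Rb).
T_c = 8×5.45/(27×0.08206×0.0308) = 43.600/0.068241 = 638.9 K

T_c ≈ 638.9 K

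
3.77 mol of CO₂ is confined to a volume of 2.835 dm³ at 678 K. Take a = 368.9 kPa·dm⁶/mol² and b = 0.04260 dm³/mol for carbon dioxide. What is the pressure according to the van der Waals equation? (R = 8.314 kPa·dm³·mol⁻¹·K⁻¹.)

P ≈ 7294 kPa

P = nRT/(V − nb) − a n²/V²
nRT/(V − nb) = (3.77)(8.314)(678)/(2.835 − 3.77×0.04260) = 21251/2.6744 = 7946.1 kPa
a n²/V² = (368.9)(3.77)²/(2.835)² = 652.36 kPa
P = 7946.1 − 652.36 = 7294 kPa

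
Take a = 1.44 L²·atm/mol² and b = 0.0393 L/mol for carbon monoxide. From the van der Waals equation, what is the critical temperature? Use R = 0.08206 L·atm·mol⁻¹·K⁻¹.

T_c ≈ 132.3 K

For a van der Waals gas, T_c = 8a/(27Rb).
T_c = 8×1.44/(27×0.08206×0.0393) = 11.520/0.087074 = 132.3 K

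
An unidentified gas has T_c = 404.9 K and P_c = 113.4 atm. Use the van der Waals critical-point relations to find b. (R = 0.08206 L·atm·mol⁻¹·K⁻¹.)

From T_c = 8a/(27Rb) and P_c = a/(27b²): b = R T_c/(8 P_c).
b = (0.08206)(404.9)/(8×113.4) = 33.226/907.20 = 0.03662 L/mol

b ≈ 0.03662 L/mol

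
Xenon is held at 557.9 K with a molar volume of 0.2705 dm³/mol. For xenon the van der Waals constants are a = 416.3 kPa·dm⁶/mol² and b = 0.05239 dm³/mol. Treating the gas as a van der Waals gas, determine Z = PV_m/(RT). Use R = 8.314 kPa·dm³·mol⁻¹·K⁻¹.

P = RT/(V_m − b) − a/V_m² = (8.314)(557.9)/(0.2705 − 0.05239) − 416.3/(0.2705)²
  = 4638.4/0.21811 − 5689.5 = 21266 − 5689.5 = 15577 kPa
Z = PV_m/(RT) = (15577)(0.2705)/((8.314)(557.9)) = 4213.6/4638.4 = 0.9084

Z ≈ 0.9084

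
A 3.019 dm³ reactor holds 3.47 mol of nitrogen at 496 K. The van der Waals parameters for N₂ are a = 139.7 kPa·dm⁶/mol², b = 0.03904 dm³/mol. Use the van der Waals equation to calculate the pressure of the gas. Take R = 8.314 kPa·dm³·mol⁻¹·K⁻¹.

P = nRT/(V − nb) − a n²/V²
nRT/(V − nb) = (3.47)(8.314)(496)/(3.019 − 3.47×0.03904) = 14309/2.8835 = 4962.4 kPa
a n²/V² = (139.7)(3.47)²/(3.019)² = 184.56 kPa
P = 4962.4 − 184.56 = 4778 kPa

P ≈ 4778 kPa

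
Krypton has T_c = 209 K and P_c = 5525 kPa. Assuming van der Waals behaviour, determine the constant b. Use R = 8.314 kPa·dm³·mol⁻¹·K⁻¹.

From T_c = 8a/(27Rb) and P_c = a/(27b²): b = R T_c/(8 P_c).
b = (8.314)(209)/(8×5525) = 1737.6/44200 = 0.03931 dm³/mol

b ≈ 0.03931 dm³/mol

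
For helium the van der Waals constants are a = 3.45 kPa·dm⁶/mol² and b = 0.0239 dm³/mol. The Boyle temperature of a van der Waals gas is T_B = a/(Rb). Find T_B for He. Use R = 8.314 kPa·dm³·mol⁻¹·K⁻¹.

For a van der Waals gas the second virial coefficient B₂ = b − a/(RT) vanishes at T_B = a/(Rb).
T_B = 3.45/(8.314×0.0239) = 3.45/0.19870 = 17.36 K

T_B ≈ 17.36 K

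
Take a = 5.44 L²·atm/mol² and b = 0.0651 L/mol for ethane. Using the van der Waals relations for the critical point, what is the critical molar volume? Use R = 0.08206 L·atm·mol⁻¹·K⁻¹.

V_m,c ≈ 0.1953 L/mol

For a van der Waals gas, V_m,c = 3b.
V_m,c = 3×0.0651 = 0.1953 L/mol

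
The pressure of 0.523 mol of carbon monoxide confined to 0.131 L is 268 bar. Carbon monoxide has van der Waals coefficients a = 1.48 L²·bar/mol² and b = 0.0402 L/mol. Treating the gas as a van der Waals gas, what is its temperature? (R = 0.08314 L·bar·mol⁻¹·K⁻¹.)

T = (P + a n²/V²)(V − nb)/(nR)
P + a n²/V² = 268 + (1.48)(0.523)²/(0.131)² = 291.59 bar
V − nb = 0.131 − (0.523)(0.0402) = 0.10998 L
T = (291.59)(0.10998)/((0.523)(0.08314)) = 737.5 K

T ≈ 737.5 K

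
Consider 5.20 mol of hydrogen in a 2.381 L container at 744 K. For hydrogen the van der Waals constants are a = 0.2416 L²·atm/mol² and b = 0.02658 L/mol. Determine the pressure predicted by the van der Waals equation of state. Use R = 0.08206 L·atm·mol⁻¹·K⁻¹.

P = nRT/(V − nb) − a n²/V²
nRT/(V − nb) = (5.20)(0.08206)(744)/(2.381 − 5.20×0.02658) = 317.47/2.2428 = 141.55 atm
a n²/V² = (0.2416)(5.20)²/(2.381)² = 1.1524 atm
P = 141.55 − 1.1524 = 140.4 atm

P ≈ 140.4 atm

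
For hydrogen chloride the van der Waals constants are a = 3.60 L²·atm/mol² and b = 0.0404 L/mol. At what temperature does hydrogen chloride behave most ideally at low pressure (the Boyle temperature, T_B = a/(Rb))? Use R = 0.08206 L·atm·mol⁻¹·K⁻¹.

T_B ≈ 1086 K

For a van der Waals gas the second virial coefficient B₂ = b − a/(RT) vanishes at T_B = a/(Rb).
T_B = 3.60/(0.08206×0.0404) = 3.60/0.0033152 = 1086 K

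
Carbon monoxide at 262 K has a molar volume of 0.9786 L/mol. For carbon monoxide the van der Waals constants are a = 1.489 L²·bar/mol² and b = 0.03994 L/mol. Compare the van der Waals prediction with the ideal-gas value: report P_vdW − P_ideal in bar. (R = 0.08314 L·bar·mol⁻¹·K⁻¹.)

Ideal: P_ideal = RT/V_m = (0.08314)(262)/0.9786 = 22.2590 bar
vdW: P = RT/(V_m − b) − a/V_m² = 21.7827/0.938660 − 1.489/0.957658 = 23.2062 − 1.55483 = 21.6514 bar
ΔP = 21.6514 − 22.2590 = -0.608 bar

ΔP ≈ -0.608 bar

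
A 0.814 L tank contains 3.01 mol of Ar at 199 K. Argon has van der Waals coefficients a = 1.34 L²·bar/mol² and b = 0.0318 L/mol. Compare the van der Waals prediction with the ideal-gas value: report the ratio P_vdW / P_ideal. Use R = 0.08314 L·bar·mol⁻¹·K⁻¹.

Ideal: P_ideal = nRT/V = (3.01)(0.08314)(199)/0.814 = 61.1794 bar
vdW: P = nRT/(V − nb) − a n²/V² = 49.8000/0.718282 − 12.1405/0.662596 = 69.3321 − 18.3226 = 51.0095 bar
Ratio = 51.0095/61.1794 = 0.8338

P_vdW / P_ideal ≈ 0.8338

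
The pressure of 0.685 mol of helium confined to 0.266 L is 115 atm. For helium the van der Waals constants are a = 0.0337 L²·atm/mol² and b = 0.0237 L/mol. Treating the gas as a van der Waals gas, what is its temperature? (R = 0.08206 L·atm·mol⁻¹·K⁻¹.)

T = (P + a n²/V²)(V − nb)/(nR)
P + a n²/V² = 115 + (0.0337)(0.685)²/(0.266)² = 115.22 atm
V − nb = 0.266 − (0.685)(0.0237) = 0.24977 L
T = (115.22)(0.24977)/((0.685)(0.08206)) = 512.0 K

T ≈ 512.0 K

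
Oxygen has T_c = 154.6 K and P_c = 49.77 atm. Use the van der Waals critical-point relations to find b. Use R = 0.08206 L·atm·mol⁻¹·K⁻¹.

From T_c = 8a/(27Rb) and P_c = a/(27b²): b = R T_c/(8 P_c).
b = (0.08206)(154.6)/(8×49.77) = 12.686/398.16 = 0.03186 L/mol

b ≈ 0.03186 L/mol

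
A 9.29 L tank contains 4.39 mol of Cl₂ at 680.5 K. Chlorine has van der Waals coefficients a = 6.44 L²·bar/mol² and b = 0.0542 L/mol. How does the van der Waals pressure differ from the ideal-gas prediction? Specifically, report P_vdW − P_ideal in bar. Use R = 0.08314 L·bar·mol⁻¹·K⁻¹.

Ideal: P_ideal = nRT/V = (4.39)(0.08314)(680.5)/9.29 = 26.7354 bar
vdW: P = nRT/(V − nb) − a n²/V² = 248.372/9.05206 − 124.112/86.3041 = 27.4382 − 1.43808 = 26.0001 bar
ΔP = 26.0001 − 26.7354 = -0.735 bar

ΔP ≈ -0.735 bar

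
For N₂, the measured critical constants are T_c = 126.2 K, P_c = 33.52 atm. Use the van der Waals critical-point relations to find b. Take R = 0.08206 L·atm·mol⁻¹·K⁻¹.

From T_c = 8a/(27Rb) and P_c = a/(27b²): b = R T_c/(8 P_c).
b = (0.08206)(126.2)/(8×33.52) = 10.356/268.16 = 0.03862 L/mol

b ≈ 0.03862 L/mol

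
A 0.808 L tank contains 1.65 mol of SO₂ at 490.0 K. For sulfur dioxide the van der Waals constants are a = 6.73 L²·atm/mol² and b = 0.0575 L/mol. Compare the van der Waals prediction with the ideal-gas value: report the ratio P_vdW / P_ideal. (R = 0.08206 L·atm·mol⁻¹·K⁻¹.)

Ideal: P_ideal = nRT/V = (1.65)(0.08206)(490.0)/0.808 = 82.1108 atm
vdW: P = nRT/(V − nb) − a n²/V² = 66.3455/0.713125 − 18.3224/0.652864 = 93.0349 − 28.0647 = 64.9702 atm
Ratio = 64.9702/82.1108 = 0.7913

P_vdW / P_ideal ≈ 0.7913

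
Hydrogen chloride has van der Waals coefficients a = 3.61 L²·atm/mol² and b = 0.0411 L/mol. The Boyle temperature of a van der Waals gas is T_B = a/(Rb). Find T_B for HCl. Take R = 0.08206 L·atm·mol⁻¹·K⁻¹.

For a van der Waals gas the second virial coefficient B₂ = b − a/(RT) vanishes at T_B = a/(Rb).
T_B = 3.61/(0.08206×0.0411) = 3.61/0.0033727 = 1070 K

T_B ≈ 1070 K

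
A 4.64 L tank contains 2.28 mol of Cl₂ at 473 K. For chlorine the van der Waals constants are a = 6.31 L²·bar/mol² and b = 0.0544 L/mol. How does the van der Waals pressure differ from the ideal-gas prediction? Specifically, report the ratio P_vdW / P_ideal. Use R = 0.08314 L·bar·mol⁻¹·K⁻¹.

P_vdW / P_ideal ≈ 0.9486

Ideal: P_ideal = nRT/V = (2.28)(0.08314)(473)/4.64 = 19.3236 bar
vdW: P = nRT/(V − nb) − a n²/V² = 89.6615/4.51597 − 32.8019/21.5296 = 19.8543 − 1.52357 = 18.3307 bar
Ratio = 18.3307/19.3236 = 0.9486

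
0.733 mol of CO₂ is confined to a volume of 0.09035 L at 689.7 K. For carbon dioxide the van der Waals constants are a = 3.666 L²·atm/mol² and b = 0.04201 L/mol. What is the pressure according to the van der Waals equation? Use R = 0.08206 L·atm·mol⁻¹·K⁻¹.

P ≈ 455.3 atm

P = nRT/(V − nb) − a n²/V²
nRT/(V − nb) = (0.733)(0.08206)(689.7)/(0.09035 − 0.733×0.04201) = 41.485/0.059557 = 696.56 atm
a n²/V² = (3.666)(0.733)²/(0.09035)² = 241.29 atm
P = 696.56 − 241.29 = 455.3 atm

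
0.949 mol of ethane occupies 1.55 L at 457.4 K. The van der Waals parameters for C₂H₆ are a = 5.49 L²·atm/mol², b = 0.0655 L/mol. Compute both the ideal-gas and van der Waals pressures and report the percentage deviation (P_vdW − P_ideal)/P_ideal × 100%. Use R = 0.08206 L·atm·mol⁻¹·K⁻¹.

Ideal: P_ideal = nRT/V = (0.949)(0.08206)(457.4)/1.55 = 22.9806 atm
vdW: P = nRT/(V − nb) − a n²/V² = 35.6200/1.48784 − 4.94430/2.40250 = 23.9407 − 2.05798 = 21.8827 atm
% deviation = (21.8827 − 22.9806)/22.9806 × 100% = -4.78%

-4.78 %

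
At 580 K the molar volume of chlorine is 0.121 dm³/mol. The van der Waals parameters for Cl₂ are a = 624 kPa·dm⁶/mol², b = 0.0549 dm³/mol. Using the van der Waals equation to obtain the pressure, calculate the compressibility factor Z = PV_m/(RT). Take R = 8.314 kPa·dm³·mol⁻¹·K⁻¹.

P = RT/(V_m − b) − a/V_m² = (8.314)(580)/(0.121 − 0.0549) − 624/(0.121)²
  = 4822.1/0.066100 − 42620 = 72952 − 42620 = 30332 kPa
Z = PV_m/(RT) = (30332)(0.121)/((8.314)(580)) = 3670.2/4822.1 = 0.7611

Z ≈ 0.7611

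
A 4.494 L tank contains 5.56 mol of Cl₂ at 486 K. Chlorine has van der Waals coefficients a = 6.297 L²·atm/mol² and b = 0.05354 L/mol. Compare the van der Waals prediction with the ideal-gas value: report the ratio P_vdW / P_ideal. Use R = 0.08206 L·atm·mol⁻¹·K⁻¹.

Ideal: P_ideal = nRT/V = (5.56)(0.08206)(486)/4.494 = 49.3412 atm
vdW: P = nRT/(V − nb) − a n²/V² = 221.739/4.19632 − 194.663/20.1960 = 52.8413 − 9.63869 = 43.2026 atm
Ratio = 43.2026/49.3412 = 0.8756

P_vdW / P_ideal ≈ 0.8756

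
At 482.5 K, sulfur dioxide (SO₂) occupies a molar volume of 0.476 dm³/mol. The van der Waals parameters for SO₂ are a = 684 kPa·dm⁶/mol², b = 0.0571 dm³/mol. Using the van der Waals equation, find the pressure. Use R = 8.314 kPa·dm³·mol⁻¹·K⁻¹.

P = RT/(V_m − b) − a/V_m²
RT/(V_m − b) = (8.314)(482.5)/(0.476 − 0.0571) = 4011.5/0.41890 = 9576.3 kPa
a/V_m² = 684/(0.476)² = 3018.9 kPa
P = 9576.3 − 3018.9 = 6557 kPa

P ≈ 6557 kPa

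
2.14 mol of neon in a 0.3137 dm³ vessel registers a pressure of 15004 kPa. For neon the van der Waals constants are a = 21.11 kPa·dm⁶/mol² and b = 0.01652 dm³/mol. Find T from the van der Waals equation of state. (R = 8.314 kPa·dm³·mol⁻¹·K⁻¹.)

T = (P + a n²/V²)(V − nb)/(nR)
P + a n²/V² = 15004 + (21.11)(2.14)²/(0.3137)² = 15986 kPa
V − nb = 0.3137 − (2.14)(0.01652) = 0.27835 dm³
T = (15986)(0.27835)/((2.14)(8.314)) = 250.1 K

T ≈ 250.1 K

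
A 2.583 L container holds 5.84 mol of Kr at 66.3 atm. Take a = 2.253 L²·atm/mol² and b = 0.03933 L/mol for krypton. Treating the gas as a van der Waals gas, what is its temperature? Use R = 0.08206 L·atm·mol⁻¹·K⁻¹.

T = (P + a n²/V²)(V − nb)/(nR)
P + a n²/V² = 66.3 + (2.253)(5.84)²/(2.583)² = 77.817 atm
V − nb = 2.583 − (5.84)(0.03933) = 2.3533 L
T = (77.817)(2.3533)/((5.84)(0.08206)) = 382.1 K

T ≈ 382.1 K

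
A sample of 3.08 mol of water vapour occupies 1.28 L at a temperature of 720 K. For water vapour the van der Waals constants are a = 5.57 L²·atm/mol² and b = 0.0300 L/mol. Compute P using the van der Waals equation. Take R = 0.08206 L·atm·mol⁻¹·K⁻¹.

P ≈ 121.0 atm

P = nRT/(V − nb) − a n²/V²
nRT/(V − nb) = (3.08)(0.08206)(720)/(1.28 − 3.08×0.0300) = 181.98/1.1876 = 153.23 atm
a n²/V² = (5.57)(3.08)²/(1.28)² = 32.251 atm
P = 153.23 − 32.251 = 121.0 atm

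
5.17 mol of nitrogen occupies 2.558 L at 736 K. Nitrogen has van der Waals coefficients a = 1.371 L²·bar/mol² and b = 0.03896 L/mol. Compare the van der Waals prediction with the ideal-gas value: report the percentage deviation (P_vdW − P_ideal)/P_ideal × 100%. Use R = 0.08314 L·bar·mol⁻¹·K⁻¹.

Ideal: P_ideal = nRT/V = (5.17)(0.08314)(736)/2.558 = 123.674 bar
vdW: P = nRT/(V − nb) − a n²/V² = 316.358/2.35658 − 36.6453/6.54336 = 134.245 − 5.60038 = 128.645 bar
% deviation = (128.645 − 123.674)/123.674 × 100% = 4.02%

4.02 %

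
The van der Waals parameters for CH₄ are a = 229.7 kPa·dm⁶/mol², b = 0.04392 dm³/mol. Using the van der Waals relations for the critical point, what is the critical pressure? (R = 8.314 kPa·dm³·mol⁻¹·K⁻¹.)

For a van der Waals gas, P_c = a/(27b²).
P_c = 229.7/(27×(0.04392)²) = 229.7/0.052082 = 4410 kPa

P_c ≈ 4410 kPa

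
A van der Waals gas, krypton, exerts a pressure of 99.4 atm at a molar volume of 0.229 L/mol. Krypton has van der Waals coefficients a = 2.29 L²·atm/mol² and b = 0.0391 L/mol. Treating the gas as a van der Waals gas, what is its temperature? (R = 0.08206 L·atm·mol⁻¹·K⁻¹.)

T ≈ 331.1 K

T = (P + a/V_m²)(V_m − b)/R
P + a/V_m² = 99.4 + 2.29/(0.229)² = 143.07 atm
V_m − b = 0.229 − 0.0391 = 0.18990 L/mol
T = (143.07)(0.18990)/0.08206 = 331.1 K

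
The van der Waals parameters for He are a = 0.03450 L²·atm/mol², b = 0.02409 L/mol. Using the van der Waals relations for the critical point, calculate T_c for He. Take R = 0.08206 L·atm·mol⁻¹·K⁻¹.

For a van der Waals gas, T_c = 8a/(27Rb).
T_c = 8×0.03450/(27×0.08206×0.02409) = 0.27600/0.053374 = 5.171 K

T_c ≈ 5.171 K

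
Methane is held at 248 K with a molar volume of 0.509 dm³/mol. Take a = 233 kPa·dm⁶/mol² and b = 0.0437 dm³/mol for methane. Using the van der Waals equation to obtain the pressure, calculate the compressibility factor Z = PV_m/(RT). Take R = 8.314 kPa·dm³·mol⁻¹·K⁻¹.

P = RT/(V_m − b) − a/V_m² = (8.314)(248)/(0.509 − 0.0437) − 233/(0.509)²
  = 2061.9/0.46530 − 899.33 = 4431.3 − 899.33 = 3532.0 kPa
Z = PV_m/(RT) = (3532.0)(0.509)/((8.314)(248)) = 1797.8/2061.9 = 0.8719

Z ≈ 0.8719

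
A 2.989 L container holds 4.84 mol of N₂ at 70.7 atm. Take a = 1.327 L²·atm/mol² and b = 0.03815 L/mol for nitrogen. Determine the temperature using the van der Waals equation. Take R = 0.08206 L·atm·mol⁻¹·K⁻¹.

T ≈ 523.8 K

T = (P + a n²/V²)(V − nb)/(nR)
P + a n²/V² = 70.7 + (1.327)(4.84)²/(2.989)² = 74.179 atm
V − nb = 2.989 − (4.84)(0.03815) = 2.8044 L
T = (74.179)(2.8044)/((4.84)(0.08206)) = 523.8 K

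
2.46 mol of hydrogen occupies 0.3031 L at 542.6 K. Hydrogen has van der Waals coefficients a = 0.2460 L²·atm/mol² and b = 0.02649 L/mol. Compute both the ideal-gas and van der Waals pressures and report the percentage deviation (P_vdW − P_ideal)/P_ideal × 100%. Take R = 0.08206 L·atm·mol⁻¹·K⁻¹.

22.90 %

Ideal: P_ideal = nRT/V = (2.46)(0.08206)(542.6)/0.3031 = 361.377 atm
vdW: P = nRT/(V − nb) − a n²/V² = 109.533/0.237935 − 1.48869/0.0918696 = 460.348 − 16.2044 = 444.144 atm
% deviation = (444.144 − 361.377)/361.377 × 100% = 22.90%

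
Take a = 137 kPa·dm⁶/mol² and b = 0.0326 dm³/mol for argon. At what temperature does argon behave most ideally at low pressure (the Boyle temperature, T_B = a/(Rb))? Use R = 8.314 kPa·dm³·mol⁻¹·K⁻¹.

T_B ≈ 505.5 K

For a van der Waals gas the second virial coefficient B₂ = b − a/(RT) vanishes at T_B = a/(Rb).
T_B = 137/(8.314×0.0326) = 137/0.27104 = 505.5 K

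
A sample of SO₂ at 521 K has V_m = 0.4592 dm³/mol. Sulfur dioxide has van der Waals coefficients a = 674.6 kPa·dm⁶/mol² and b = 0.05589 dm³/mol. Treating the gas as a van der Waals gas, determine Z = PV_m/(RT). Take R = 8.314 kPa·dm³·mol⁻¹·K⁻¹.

P = RT/(V_m − b) − a/V_m² = (8.314)(521)/(0.4592 − 0.05589) − 674.6/(0.4592)²
  = 4331.6/0.40331 − 3199.2 = 10740 − 3199.2 = 7541 kPa
Z = PV_m/(RT) = (7541)(0.4592)/((8.314)(521)) = 3462.8/4331.6 = 0.7994

Z ≈ 0.7994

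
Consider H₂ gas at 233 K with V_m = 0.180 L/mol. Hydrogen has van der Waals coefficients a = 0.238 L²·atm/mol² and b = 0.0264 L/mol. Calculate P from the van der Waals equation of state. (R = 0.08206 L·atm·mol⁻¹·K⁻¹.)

P = RT/(V_m − b) − a/V_m²
RT/(V_m − b) = (0.08206)(233)/(0.180 − 0.0264) = 19.120/0.15360 = 124.48 atm
a/V_m² = 0.238/(0.180)² = 7.3457 atm
P = 124.48 − 7.3457 = 117.1 atm

P ≈ 117.1 atm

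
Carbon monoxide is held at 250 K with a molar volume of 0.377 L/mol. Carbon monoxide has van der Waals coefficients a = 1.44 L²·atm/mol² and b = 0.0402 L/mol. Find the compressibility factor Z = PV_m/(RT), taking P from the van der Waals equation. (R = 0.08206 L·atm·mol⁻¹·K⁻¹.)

P = RT/(V_m − b) − a/V_m² = (0.08206)(250)/(0.377 − 0.0402) − 1.44/(0.377)²
  = 20.515/0.33680 − 10.132 = 60.912 − 10.132 = 50.780 atm
Z = PV_m/(RT) = (50.780)(0.377)/((0.08206)(250)) = 19.144/20.515 = 0.9332

Z ≈ 0.9332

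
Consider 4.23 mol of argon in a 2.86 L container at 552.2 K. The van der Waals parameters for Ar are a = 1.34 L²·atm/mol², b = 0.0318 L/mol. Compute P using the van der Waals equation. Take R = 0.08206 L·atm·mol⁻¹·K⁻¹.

P ≈ 67.40 atm

P = nRT/(V − nb) − a n²/V²
nRT/(V − nb) = (4.23)(0.08206)(552.2)/(2.86 − 4.23×0.0318) = 191.68/2.7255 = 70.328 atm
a n²/V² = (1.34)(4.23)²/(2.86)² = 2.9313 atm
P = 70.328 − 2.9313 = 67.40 atm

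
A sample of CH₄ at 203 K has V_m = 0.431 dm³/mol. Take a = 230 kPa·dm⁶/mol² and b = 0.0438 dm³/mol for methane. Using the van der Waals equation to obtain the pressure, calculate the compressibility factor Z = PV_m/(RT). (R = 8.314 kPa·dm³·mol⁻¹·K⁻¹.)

Z ≈ 0.7969

P = RT/(V_m − b) − a/V_m² = (8.314)(203)/(0.431 − 0.0438) − 230/(0.431)²
  = 1687.7/0.38720 − 1238.2 = 4358.7 − 1238.2 = 3120.5 kPa
Z = PV_m/(RT) = (3120.5)(0.431)/((8.314)(203)) = 1344.9/1687.7 = 0.7969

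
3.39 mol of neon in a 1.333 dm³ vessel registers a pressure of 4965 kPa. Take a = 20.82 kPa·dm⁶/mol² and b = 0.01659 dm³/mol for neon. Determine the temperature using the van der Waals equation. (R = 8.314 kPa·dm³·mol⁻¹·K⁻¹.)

T = (P + a n²/V²)(V − nb)/(nR)
P + a n²/V² = 4965 + (20.82)(3.39)²/(1.333)² = 5099.7 kPa
V − nb = 1.333 − (3.39)(0.01659) = 1.2768 dm³
T = (5099.7)(1.2768)/((3.39)(8.314)) = 231.0 K

T ≈ 231.0 K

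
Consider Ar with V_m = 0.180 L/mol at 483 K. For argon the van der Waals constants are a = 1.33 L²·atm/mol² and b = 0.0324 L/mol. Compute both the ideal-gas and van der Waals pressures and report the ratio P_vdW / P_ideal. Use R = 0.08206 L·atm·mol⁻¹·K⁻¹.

P_vdW / P_ideal ≈ 1.033

Ideal: P_ideal = RT/V_m = (0.08206)(483)/0.180 = 220.194 atm
vdW: P = RT/(V_m − b) − a/V_m² = 39.6350/0.147600 − 1.33/0.0324000 = 268.530 − 41.0494 = 227.481 atm
Ratio = 227.481/220.194 = 1.033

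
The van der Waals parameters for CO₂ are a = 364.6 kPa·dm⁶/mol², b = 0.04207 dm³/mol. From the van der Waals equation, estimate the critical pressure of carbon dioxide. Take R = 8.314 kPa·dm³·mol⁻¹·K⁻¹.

P_c ≈ 7630 kPa

For a van der Waals gas, P_c = a/(27b²).
P_c = 364.6/(27×(0.04207)²) = 364.6/0.047787 = 7630 kPa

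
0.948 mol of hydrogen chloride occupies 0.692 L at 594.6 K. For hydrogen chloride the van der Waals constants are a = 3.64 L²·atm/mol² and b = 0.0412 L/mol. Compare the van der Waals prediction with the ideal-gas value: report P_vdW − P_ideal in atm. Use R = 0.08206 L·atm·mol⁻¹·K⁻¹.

ΔP ≈ -2.833 atm

Ideal: P_ideal = nRT/V = (0.948)(0.08206)(594.6)/0.692 = 66.8434 atm
vdW: P = nRT/(V − nb) − a n²/V² = 46.2556/0.652942 − 3.27128/0.478864 = 70.8418 − 6.83133 = 64.0105 atm
ΔP = 64.0105 − 66.8434 = -2.833 atm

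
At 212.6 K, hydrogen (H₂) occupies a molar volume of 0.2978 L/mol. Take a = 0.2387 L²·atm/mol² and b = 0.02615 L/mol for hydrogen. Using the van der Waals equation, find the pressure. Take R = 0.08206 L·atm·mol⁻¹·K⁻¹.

P = RT/(V_m − b) − a/V_m²
RT/(V_m − b) = (0.08206)(212.6)/(0.2978 − 0.02615) = 17.446/0.27165 = 64.222 atm
a/V_m² = 0.2387/(0.2978)² = 2.6916 atm
P = 64.222 − 2.6916 = 61.53 atm

P ≈ 61.53 atm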